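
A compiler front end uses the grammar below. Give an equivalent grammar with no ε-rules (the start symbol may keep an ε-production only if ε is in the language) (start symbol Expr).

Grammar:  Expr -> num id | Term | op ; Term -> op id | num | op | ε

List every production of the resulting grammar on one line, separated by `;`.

Expr -> num id | Term | op | ε; Term -> op id | num | op

The nullable symbols are {Expr, Term}.
ε ∈ L(G) since Expr is nullable, so keep Expr → ε.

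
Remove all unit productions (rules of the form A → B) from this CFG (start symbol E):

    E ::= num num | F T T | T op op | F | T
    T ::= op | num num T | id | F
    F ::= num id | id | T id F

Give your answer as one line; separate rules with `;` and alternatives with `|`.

E ::= num num | F T T | T op op | num id | id | T id F | op | num num T; T ::= num id | id | T id F | op | num num T; F ::= num id | id | T id F

Unit pairs: E ⇒* {F, T}; T ⇒* {F}.
For each unit pair (A, B), copy every non-unit production of B to A, then drop all unit productions.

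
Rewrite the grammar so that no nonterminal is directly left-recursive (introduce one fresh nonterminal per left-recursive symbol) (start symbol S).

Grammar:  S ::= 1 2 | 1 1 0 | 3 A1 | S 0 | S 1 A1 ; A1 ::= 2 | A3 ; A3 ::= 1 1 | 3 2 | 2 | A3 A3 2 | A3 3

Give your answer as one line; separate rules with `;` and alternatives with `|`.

Left recursion appears on S, A3.
For S: α = {0, 1 A1}, β = {1 2, 1 1 0, 3 A1}. Rewrite as S → β S' and S' → α S' | ε.
For A3: α = {A3 2, 3}, β = {1 1, 3 2, 2}. Rewrite as A3 → β A3' and A3' → α A3' | ε.

S ::= 1 2 S' | 1 1 0 S' | 3 A1 S'; A1 ::= 2 | A3; A3 ::= 1 1 A3' | 3 2 A3' | 2 A3'; S' ::= 0 S' | 1 A1 S' | epsilon; A3' ::= A3 2 A3' | 3 A3' | epsilon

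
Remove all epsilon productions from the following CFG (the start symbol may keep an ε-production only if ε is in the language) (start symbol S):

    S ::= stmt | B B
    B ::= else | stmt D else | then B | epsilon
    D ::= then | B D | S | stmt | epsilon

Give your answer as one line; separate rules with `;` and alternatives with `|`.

S ::= stmt | B B | B | epsilon; B ::= else | stmt D else | stmt else | then B | then; D ::= then | B D | B | S | stmt

Nullable nonterminals: {B, D, S}.
ε ∈ L(G) since S is nullable, so keep S → ε.
For each production, add variants omitting each subset of nullable occurrences: S → B B gives B B | B. B → stmt D else gives stmt D else | stmt else. B → then B gives then B | then. D → B D gives B D | B.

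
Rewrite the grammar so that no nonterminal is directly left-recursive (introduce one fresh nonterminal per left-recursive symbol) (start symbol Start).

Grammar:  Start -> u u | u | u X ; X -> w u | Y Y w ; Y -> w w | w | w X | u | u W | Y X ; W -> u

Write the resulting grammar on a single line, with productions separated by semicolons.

Directly left-recursive nonterminal: Y.
For Y: α = {X}, β = {w w, w, w X, u, u W}. Rewrite as Y → β Y1 and Y1 → α Y1 | ε.

Start -> u u | u | u X; X -> w u | Y Y w; Y -> w w Y1 | w Y1 | w X Y1 | u Y1 | u W Y1; W -> u; Y1 -> X Y1 | ε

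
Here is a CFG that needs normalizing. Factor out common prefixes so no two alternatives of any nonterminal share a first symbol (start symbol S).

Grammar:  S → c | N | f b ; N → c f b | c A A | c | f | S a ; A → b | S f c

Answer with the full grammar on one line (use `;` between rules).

N has alternatives sharing prefix 'c': factor to N → c N' with N' → f b | A A | ε.

S → c | N | f b; N → f | S a | c N'; A → b | S f c; N' → f b | A A | epsilon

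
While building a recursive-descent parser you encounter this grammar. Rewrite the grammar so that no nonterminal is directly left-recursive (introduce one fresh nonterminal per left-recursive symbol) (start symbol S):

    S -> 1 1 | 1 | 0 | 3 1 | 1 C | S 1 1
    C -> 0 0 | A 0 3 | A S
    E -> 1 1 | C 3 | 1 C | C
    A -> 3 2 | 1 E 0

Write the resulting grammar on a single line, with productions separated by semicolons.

S -> 1 1 S' | 1 S' | 0 S' | 3 1 S' | 1 C S'; C -> 0 0 | A 0 3 | A S; E -> 1 1 | C 3 | 1 C | C; A -> 3 2 | 1 E 0; S' -> 1 1 S' | epsilon

Directly left-recursive nonterminal: S.
For S: α = {1 1}, β = {1 1, 1, 0, 3 1, 1 C}. Rewrite as S → β S' and S' → α S' | ε.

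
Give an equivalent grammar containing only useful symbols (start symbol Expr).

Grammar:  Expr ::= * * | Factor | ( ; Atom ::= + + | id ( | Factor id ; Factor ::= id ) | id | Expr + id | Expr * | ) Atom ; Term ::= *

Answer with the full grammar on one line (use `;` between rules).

Expr ::= * * | Factor | (; Atom ::= + + | id ( | Factor id; Factor ::= id ) | id | Expr + id | Expr * | ) Atom

Generating nonterminals: {Atom, Expr, Factor, Term}.
Reachable from Expr after that: {Atom, Expr, Factor}.
Removed useless symbols: {Term} and every production mentioning them.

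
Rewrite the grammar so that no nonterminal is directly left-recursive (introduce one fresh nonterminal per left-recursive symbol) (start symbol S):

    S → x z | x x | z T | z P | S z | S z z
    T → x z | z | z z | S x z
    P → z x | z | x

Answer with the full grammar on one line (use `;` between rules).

S → x z S' | x x S' | z T S' | z P S'; T → x z | z | z z | S x z; P → z x | z | x; S' → z S' | z z S' | ε

Directly left-recursive nonterminal: S.
For S: α = {z, z z}, β = {x z, x x, z T, z P}. Rewrite as S → β S' and S' → α S' | ε.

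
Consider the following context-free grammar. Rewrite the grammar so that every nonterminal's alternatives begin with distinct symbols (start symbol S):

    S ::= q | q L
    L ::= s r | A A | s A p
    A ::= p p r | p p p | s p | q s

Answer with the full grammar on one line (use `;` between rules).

S ::= q S'; L ::= A A | s L'; A ::= s p | q s | p p A'; S' ::= ε | L; L' ::= r | A p; A' ::= r | p

S has alternatives sharing prefix 'q': factor to S → q S' with S' → ε | L.
L has alternatives sharing prefix 's': factor to L → s L' with L' → r | A p.
A has alternatives sharing prefix 'p p': factor to A → p p A' with A' → r | p.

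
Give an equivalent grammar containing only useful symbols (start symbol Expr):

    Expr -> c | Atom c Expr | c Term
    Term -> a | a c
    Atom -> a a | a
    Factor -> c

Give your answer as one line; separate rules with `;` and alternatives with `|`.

Generating nonterminals: {Atom, Expr, Factor, Term}.
Reachable from Expr after that: {Atom, Expr, Term}.
Removed useless symbols: {Factor} and every production mentioning them.

Expr -> c | Atom c Expr | c Term; Term -> a | a c; Atom -> a a | a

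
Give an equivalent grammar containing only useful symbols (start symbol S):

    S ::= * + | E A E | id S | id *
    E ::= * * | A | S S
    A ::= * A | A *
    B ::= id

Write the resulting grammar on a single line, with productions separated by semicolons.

Generating nonterminals: {B, E, S}.
Reachable from S after that: {S}.
Removed useless symbols: {A, B, E} and every production mentioning them.

S ::= * + | id S | id *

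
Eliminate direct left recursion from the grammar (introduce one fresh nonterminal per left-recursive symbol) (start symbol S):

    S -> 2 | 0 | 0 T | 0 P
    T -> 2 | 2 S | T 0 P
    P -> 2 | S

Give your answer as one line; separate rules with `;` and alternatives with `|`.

Directly left-recursive nonterminal: T.
For T: α = {0 P}, β = {2, 2 S}. Rewrite as T → β T' and T' → α T' | ε.

S -> 2 | 0 | 0 T | 0 P; T -> 2 T' | 2 S T'; P -> 2 | S; T' -> 0 P T' | ε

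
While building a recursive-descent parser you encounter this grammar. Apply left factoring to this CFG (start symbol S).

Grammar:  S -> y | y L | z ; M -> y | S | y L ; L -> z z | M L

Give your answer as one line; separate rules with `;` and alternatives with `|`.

S has alternatives sharing prefix 'y': factor to S → y S' with S' → ε | L.
M has alternatives sharing prefix 'y': factor to M → y M' with M' → ε | L.

S -> z | y S'; M -> S | y M'; L -> z z | M L; S' -> ε | L; M' -> ε | L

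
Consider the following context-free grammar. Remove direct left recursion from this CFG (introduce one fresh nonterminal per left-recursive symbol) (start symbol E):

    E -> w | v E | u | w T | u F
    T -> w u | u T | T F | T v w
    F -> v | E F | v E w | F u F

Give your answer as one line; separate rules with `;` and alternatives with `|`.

E -> w | v E | u | w T | u F; T -> w u T' | u T T'; F -> v F' | E F F' | v E w F'; T' -> F T' | v w T' | ε; F' -> u F F' | ε

Left recursion appears on T, F.
For T: α = {F, v w}, β = {w u, u T}. Rewrite as T → β T' and T' → α T' | ε.
For F: α = {u F}, β = {v, E F, v E w}. Rewrite as F → β F' and F' → α F' | ε.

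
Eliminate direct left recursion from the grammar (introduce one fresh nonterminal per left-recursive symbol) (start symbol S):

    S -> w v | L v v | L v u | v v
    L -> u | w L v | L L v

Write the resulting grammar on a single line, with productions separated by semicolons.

S -> w v | L v v | L v u | v v; L -> u L' | w L v L'; L' -> L v L' | eps

Left recursion appears on L.
For L: α = {L v}, β = {u, w L v}. Rewrite as L → β L' and L' → α L' | ε.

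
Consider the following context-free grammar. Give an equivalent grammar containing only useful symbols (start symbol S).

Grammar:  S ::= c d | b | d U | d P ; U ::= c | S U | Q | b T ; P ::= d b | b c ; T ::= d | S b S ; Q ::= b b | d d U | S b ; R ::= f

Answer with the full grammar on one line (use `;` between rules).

Generating nonterminals: {P, Q, R, S, T, U}.
Reachable from S after that: {P, Q, S, T, U}.
Removed useless symbols: {R} and every production mentioning them.

S ::= c d | b | d U | d P; U ::= c | S U | Q | b T; P ::= d b | b c; T ::= d | S b S; Q ::= b b | d d U | S b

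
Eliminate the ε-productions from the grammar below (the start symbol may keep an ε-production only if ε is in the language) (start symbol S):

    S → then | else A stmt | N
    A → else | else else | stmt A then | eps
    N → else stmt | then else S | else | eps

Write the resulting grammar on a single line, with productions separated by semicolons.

S → then | else A stmt | else stmt | N | eps; A → else | else else | stmt A then | stmt then; N → else stmt | then else S | then else | else

The nullable symbols are {A, N, S}.
ε ∈ L(G) since S is nullable, so keep S → ε.
For each production, add variants omitting each subset of nullable occurrences: S → else A stmt gives else A stmt | else stmt. A → stmt A then gives stmt A then | stmt then. N → then else S gives then else S | then else.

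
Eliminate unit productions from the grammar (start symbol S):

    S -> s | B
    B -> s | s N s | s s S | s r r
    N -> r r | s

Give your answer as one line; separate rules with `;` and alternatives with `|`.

S -> s | s N s | s s S | s r r; B -> s | s N s | s s S | s r r; N -> r r | s

Unit pairs: S ⇒* {B}.
For every A with A ⇒* B via unit rules, add B's non-unit alternatives to A; then delete every rule of the form X → Y.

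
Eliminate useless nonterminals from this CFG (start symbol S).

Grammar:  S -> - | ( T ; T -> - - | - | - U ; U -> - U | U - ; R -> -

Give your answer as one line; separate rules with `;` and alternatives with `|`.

S -> - | ( T; T -> - - | -

Generating nonterminals: {R, S, T}.
Reachable from S after that: {S, T}.
Removed useless symbols: {R, U} and every production mentioning them.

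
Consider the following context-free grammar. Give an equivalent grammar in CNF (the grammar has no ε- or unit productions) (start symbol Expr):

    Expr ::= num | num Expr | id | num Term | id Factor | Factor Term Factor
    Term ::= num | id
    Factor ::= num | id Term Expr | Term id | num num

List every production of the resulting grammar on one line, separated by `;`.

Expr ::= num | X1 Expr | id | X1 Term | X2 Factor | Factor Y1; Term ::= num | id; Factor ::= num | X2 Y2 | Term X2 | X1 X1; X1 ::= num; X2 ::= id; Y1 ::= Term Factor; Y2 ::= Term Expr

Introduce a nonterminal for each terminal appearing in a rule of length ≥ 2: X1 → num, X2 → id.
Binarize each right-hand side of length ≥ 3 by chaining fresh nonterminals (Y1, Y2, …): affected rules were Expr → Factor Term Factor; Factor → X2 Term Expr.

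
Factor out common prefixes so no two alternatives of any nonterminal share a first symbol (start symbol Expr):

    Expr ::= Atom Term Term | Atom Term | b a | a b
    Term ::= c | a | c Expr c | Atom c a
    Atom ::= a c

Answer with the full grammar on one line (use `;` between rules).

Expr ::= b a | a b | Atom Term Expr1; Term ::= a | Atom c a | c Term1; Atom ::= a c; Expr1 ::= Term | ε; Term1 ::= ε | Expr c

Expr has alternatives sharing prefix 'Atom Term': factor to Expr → Atom Term Expr1 with Expr1 → Term | ε.
Term has alternatives sharing prefix 'c': factor to Term → c Term1 with Term1 → ε | Expr c.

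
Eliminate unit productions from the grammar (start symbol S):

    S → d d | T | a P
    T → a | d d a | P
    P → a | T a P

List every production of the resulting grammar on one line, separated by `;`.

Unit pairs: S ⇒* {P, T}; T ⇒* {P}.
For each unit pair (A, B), copy every non-unit production of B to A, then drop all unit productions.

S → d d | a P | a | T a P | d d a; T → a | T a P | d d a; P → a | T a P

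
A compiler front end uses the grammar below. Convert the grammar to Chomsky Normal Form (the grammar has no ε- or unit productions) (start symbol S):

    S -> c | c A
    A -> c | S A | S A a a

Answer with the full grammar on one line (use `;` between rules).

S -> c | X1 A; A -> c | S A | S Y1; X1 -> c; X2 -> a; Y1 -> A Y2; Y2 -> X2 X2

Introduce a nonterminal for each terminal appearing in a rule of length ≥ 2: X1 → c, X2 → a.
Binarize each right-hand side of length ≥ 3 by chaining fresh nonterminals (Y1, Y2, …): affected rules were A → S A X2 X2.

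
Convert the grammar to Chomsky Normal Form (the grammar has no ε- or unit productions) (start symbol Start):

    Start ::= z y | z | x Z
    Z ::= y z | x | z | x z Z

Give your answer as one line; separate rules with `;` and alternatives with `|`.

Introduce a nonterminal for each terminal appearing in a rule of length ≥ 2: X1 → z, X2 → y, X3 → x.
Binarize each right-hand side of length ≥ 3 by chaining fresh nonterminals (Y1, Y2, …): affected rules were Z → X3 X1 Z.

Start ::= X1 X2 | z | X3 Z; Z ::= X2 X1 | x | z | X3 Y1; X1 ::= z; X2 ::= y; X3 ::= x; Y1 ::= X1 Z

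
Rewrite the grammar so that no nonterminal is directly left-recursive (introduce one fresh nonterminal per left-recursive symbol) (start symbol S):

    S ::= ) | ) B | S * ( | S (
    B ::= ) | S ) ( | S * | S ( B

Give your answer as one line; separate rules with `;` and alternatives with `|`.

Left recursion appears on S.
For S: α = {* (, (}, β = {), ) B}. Rewrite as S → β S' and S' → α S' | ε.

S ::= ) S' | ) B S'; B ::= ) | S ) ( | S * | S ( B; S' ::= * ( S' | ( S' | ε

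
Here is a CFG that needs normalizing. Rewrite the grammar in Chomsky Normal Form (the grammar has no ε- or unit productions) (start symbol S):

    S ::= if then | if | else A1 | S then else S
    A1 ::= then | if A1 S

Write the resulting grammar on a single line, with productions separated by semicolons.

Introduce a nonterminal for each terminal appearing in a rule of length ≥ 2: X1 → if, X2 → then, X3 → else.
Binarize each right-hand side of length ≥ 3 by chaining fresh nonterminals (Y1, Y2, …): affected rules were S → S X2 X3 S; A1 → X1 A1 S.

S ::= X1 X2 | if | X3 A1 | S Y1; A1 ::= then | X1 Y3; X1 ::= if; X2 ::= then; X3 ::= else; Y1 ::= X2 Y2; Y2 ::= X3 S; Y3 ::= A1 S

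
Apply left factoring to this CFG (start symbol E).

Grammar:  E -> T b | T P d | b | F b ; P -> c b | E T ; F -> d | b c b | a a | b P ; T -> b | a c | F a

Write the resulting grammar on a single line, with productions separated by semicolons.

E -> b | F b | T E'; P -> c b | E T; F -> d | a a | b F'; T -> b | a c | F a; E' -> b | P d; F' -> c b | P

E has alternatives sharing prefix 'T': factor to E → T E' with E' → b | P d.
F has alternatives sharing prefix 'b': factor to F → b F' with F' → c b | P.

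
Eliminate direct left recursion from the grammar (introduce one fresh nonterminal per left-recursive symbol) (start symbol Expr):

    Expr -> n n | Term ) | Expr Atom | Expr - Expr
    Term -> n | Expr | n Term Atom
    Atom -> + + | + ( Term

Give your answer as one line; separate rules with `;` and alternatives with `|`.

Expr -> n n Expr1 | Term ) Expr1; Term -> n | Expr | n Term Atom; Atom -> + + | + ( Term; Expr1 -> Atom Expr1 | - Expr Expr1 | ε

Left recursion appears on Expr.
For Expr: α = {Atom, - Expr}, β = {n n, Term )}. Rewrite as Expr → β Expr1 and Expr1 → α Expr1 | ε.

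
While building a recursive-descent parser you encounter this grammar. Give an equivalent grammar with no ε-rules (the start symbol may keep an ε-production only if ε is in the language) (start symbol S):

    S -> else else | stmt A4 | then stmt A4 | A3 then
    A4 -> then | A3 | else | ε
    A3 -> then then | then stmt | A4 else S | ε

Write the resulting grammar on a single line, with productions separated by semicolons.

Nullable set = {A3, A4}.
ε ∉ L(G), so no ε-production is kept.
Add the nullable-subset variants: S → stmt A4 gives stmt A4 | stmt. S → then stmt A4 gives then stmt A4 | then stmt. S → A3 then gives A3 then | then. A3 → A4 else S gives A4 else S | else S.

S -> else else | stmt A4 | stmt | then stmt A4 | then stmt | A3 then | then; A4 -> then | A3 | else; A3 -> then then | then stmt | A4 else S | else S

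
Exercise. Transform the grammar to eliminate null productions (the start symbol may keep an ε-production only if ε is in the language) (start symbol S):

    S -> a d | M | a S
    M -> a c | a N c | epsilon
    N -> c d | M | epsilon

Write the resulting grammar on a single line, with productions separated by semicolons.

Nullable nonterminals: {M, N, S}.
ε ∈ L(G) since S is nullable, so keep S → ε.
Add the nullable-subset variants: S → a S gives a S | a.

S -> a d | M | a S | a | epsilon; M -> a c | a N c; N -> c d | M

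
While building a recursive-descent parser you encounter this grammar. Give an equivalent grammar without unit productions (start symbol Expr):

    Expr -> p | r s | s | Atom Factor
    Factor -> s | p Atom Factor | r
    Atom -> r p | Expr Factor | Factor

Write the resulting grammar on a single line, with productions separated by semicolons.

Unit pairs: Atom ⇒* {Factor}.
For each unit pair (A, B), copy every non-unit production of B to A, then drop all unit productions.

Expr -> p | r s | s | Atom Factor; Factor -> s | p Atom Factor | r; Atom -> r p | Expr Factor | s | p Atom Factor | r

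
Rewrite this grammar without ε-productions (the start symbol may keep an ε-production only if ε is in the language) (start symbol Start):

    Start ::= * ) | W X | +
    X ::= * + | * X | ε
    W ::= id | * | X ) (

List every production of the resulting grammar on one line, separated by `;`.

Nullable nonterminals: {X}.
ε ∉ L(G), so no ε-production is kept.
Add the nullable-subset variants: Start → W X gives W X | W. X → * X gives * X | *. W → X ) ( gives X ) ( | ) (.

Start ::= * ) | W X | W | +; X ::= * + | * X | *; W ::= id | * | X ) ( | ) (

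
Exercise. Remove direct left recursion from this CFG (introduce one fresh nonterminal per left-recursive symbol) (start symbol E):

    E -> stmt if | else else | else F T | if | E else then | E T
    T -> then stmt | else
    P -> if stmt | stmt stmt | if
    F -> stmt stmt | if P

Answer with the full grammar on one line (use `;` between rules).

E is directly left-recursive.
For E: α = {else then, T}, β = {stmt if, else else, else F T, if}. Rewrite as E → β E' and E' → α E' | ε.

E -> stmt if E' | else else E' | else F T E' | if E'; T -> then stmt | else; P -> if stmt | stmt stmt | if; F -> stmt stmt | if P; E' -> else then E' | T E' | eps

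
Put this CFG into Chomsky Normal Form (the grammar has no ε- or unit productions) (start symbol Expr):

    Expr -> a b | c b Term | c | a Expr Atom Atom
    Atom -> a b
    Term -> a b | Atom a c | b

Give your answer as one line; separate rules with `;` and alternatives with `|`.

Introduce a nonterminal for each terminal appearing in a rule of length ≥ 2: X1 → a, X2 → b, X3 → c.
Binarize each right-hand side of length ≥ 3 by chaining fresh nonterminals (Y1, Y2, …): affected rules were Expr → X3 X2 Term; Expr → X1 Expr Atom Atom; Term → Atom X1 X3.

Expr -> X1 X2 | X3 Y1 | c | X1 Y2; Atom -> X1 X2; Term -> X1 X2 | Atom Y4 | b; X1 -> a; X2 -> b; X3 -> c; Y1 -> X2 Term; Y2 -> Expr Y3; Y3 -> Atom Atom; Y4 -> X1 X3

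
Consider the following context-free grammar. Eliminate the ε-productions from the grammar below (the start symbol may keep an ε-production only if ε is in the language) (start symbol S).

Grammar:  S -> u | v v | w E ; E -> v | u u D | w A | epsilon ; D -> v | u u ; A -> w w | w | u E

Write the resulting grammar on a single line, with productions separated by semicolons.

S -> u | v v | w E | w; E -> v | u u D | w A; D -> v | u u; A -> w w | w | u E | u

The nullable symbols are {E}.
ε ∉ L(G), so no ε-production is kept.
Expand every rule over subsets of its nullable positions: S → w E gives w E | w. A → u E gives u E | u.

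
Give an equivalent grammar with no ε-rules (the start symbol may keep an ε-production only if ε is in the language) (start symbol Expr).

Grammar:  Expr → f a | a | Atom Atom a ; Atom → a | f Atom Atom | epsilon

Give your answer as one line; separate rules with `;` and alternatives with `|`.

Expr → f a | a | Atom Atom a | Atom a; Atom → a | f Atom Atom | f Atom | f

The nullable symbols are {Atom}.
ε ∉ L(G), so no ε-production is kept.
Add the nullable-subset variants: Expr → Atom Atom a gives Atom Atom a | Atom a. Atom → f Atom Atom gives f Atom Atom | f Atom | f.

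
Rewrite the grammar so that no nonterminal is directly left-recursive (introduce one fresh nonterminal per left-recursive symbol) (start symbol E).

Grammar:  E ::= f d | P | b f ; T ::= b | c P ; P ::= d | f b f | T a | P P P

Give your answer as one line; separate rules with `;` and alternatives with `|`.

Left recursion appears on P.
For P: α = {P P}, β = {d, f b f, T a}. Rewrite as P → β P' and P' → α P' | ε.

E ::= f d | P | b f; T ::= b | c P; P ::= d P' | f b f P' | T a P'; P' ::= P P P' | ε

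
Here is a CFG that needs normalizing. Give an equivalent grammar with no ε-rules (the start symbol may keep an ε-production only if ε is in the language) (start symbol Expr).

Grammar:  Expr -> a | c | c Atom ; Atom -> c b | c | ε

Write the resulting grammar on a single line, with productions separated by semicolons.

Expr -> a | c | c Atom; Atom -> c b | c

The nullable symbols are {Atom}.
ε ∉ L(G), so no ε-production is kept.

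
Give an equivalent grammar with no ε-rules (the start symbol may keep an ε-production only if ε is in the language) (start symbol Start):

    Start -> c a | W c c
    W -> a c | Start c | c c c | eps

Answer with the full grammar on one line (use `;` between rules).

Nullable nonterminals: {W}.
ε ∉ L(G), so no ε-production is kept.
Expand every rule over subsets of its nullable positions: Start → W c c gives W c c | c c.

Start -> c a | W c c | c c; W -> a c | Start c | c c c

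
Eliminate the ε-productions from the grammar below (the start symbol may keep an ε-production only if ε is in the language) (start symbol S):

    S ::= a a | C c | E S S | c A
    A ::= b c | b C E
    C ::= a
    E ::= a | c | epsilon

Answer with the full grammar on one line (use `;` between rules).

Nullable set = {E}.
ε ∉ L(G), so no ε-production is kept.
Expand every rule over subsets of its nullable positions: S → E S S gives E S S | S S. A → b C E gives b C E | b C.

S ::= a a | C c | E S S | S S | c A; A ::= b c | b C E | b C; C ::= a; E ::= a | c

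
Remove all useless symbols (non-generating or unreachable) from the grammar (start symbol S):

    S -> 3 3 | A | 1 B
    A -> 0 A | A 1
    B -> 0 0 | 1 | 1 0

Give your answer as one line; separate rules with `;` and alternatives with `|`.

Generating nonterminals: {B, S}.
Reachable from S after that: {B, S}.
Removed useless symbols: {A} and every production mentioning them.

S -> 3 3 | 1 B; B -> 0 0 | 1 | 1 0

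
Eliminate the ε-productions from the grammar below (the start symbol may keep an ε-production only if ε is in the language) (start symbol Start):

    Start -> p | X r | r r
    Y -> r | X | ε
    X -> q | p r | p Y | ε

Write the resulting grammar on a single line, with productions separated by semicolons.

Start -> p | X r | r | r r; Y -> r | X; X -> q | p r | p Y | p

Nullable set = {X, Y}.
ε ∉ L(G), so no ε-production is kept.
Add the nullable-subset variants: Start → X r gives X r | r. X → p Y gives p Y | p.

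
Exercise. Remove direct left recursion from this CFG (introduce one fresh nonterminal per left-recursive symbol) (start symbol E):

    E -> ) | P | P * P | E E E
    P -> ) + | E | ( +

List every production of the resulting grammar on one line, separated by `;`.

E -> ) E' | P E' | P * P E'; P -> ) + | E | ( +; E' -> E E E' | ε

Left recursion appears on E.
For E: α = {E E}, β = {), P, P * P}. Rewrite as E → β E' and E' → α E' | ε.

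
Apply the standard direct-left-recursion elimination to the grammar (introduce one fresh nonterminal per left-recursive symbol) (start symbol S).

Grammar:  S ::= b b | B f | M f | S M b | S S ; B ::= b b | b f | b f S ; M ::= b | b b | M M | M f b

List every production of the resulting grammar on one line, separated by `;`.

Directly left-recursive nonterminals: S, M.
For S: α = {M b, S}, β = {b b, B f, M f}. Rewrite as S → β S' and S' → α S' | ε.
For M: α = {M, f b}, β = {b, b b}. Rewrite as M → β M' and M' → α M' | ε.

S ::= b b S' | B f S' | M f S'; B ::= b b | b f | b f S; M ::= b M' | b b M'; S' ::= M b S' | S S' | ε; M' ::= M M' | f b M' | ε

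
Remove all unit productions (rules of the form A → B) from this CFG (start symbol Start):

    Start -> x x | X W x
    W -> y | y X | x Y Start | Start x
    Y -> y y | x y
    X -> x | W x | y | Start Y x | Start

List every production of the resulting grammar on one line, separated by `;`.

Unit pairs: X ⇒* {Start}.
Replace each nonterminal's rules with the union of the non-unit rules of every nonterminal it unit-derives.

Start -> x x | X W x; W -> y | y X | x Y Start | Start x; Y -> y y | x y; X -> x x | X W x | x | W x | y | Start Y x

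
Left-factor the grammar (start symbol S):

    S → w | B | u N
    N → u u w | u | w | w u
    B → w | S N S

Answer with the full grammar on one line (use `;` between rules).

S → w | B | u N; N → u N' | w N''; B → w | S N S; N' → u w | ε; N'' → ε | u

N has alternatives sharing prefix 'u': factor to N → u N' with N' → u w | ε.
N has alternatives sharing prefix 'w': factor to N → w N'' with N'' → ε | u.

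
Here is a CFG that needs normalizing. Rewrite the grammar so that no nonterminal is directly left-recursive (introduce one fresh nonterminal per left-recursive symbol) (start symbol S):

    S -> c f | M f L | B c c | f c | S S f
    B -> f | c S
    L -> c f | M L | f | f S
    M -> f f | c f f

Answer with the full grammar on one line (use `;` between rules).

S -> c f S' | M f L S' | B c c S' | f c S'; B -> f | c S; L -> c f | M L | f | f S; M -> f f | c f f; S' -> S f S' | epsilon

Left recursion appears on S.
For S: α = {S f}, β = {c f, M f L, B c c, f c}. Rewrite as S → β S' and S' → α S' | ε.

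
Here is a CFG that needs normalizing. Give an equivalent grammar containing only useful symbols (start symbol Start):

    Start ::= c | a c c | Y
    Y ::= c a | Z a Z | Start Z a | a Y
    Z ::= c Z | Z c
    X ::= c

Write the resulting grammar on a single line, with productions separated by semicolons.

Start ::= c | a c c | Y; Y ::= c a | a Y

Generating nonterminals: {Start, X, Y}.
Reachable from Start after that: {Start, Y}.
Removed useless symbols: {X, Z} and every production mentioning them.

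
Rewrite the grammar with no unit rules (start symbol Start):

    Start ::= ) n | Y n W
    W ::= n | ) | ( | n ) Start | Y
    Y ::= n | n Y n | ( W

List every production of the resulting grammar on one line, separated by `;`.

Unit pairs: W ⇒* {Y}.
For every A with A ⇒* B via unit rules, add B's non-unit alternatives to A; then delete every rule of the form X → Y.

Start ::= ) n | Y n W; W ::= n | n Y n | ( W | ) | ( | n ) Start; Y ::= n | n Y n | ( W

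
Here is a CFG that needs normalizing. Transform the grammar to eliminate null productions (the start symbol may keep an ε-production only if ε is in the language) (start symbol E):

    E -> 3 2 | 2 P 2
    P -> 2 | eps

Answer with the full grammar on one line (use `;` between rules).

The nullable symbols are {P}.
ε ∉ L(G), so no ε-production is kept.
Expand every rule over subsets of its nullable positions: E → 2 P 2 gives 2 P 2 | 2 2.

E -> 3 2 | 2 P 2 | 2 2; P -> 2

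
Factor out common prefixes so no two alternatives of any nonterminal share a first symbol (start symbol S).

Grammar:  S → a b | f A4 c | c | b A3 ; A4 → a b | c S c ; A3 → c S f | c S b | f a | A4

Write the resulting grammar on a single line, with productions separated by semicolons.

A3 has alternatives sharing prefix 'c S': factor to A3 → c S A3' with A3' → f | b.

S → a b | f A4 c | c | b A3; A4 → a b | c S c; A3 → f a | A4 | c S A3'; A3' → f | b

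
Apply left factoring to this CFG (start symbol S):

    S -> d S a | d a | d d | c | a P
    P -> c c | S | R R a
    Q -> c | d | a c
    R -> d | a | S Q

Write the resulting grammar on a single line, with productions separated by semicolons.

S has alternatives sharing prefix 'd': factor to S → d S' with S' → S a | a | d.

S -> c | a P | d S'; P -> c c | S | R R a; Q -> c | d | a c; R -> d | a | S Q; S' -> S a | a | d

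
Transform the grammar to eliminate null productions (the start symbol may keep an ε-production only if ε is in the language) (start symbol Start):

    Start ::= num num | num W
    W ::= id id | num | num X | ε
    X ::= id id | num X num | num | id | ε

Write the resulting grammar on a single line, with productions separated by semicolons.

Start ::= num num | num W | num; W ::= id id | num | num X; X ::= id id | num X num | num num | num | id

Nullable nonterminals: {W, X}.
ε ∉ L(G), so no ε-production is kept.
Add the nullable-subset variants: Start → num W gives num W | num. X → num X num gives num X num | num num.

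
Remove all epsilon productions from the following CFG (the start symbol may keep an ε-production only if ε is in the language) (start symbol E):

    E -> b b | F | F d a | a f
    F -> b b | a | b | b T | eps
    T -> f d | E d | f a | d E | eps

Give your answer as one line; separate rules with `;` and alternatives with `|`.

E -> b b | F | F d a | d a | a f | ε; F -> b b | a | b | b T; T -> f d | E d | d | f a | d E

The nullable symbols are {E, F, T}.
ε ∈ L(G) since E is nullable, so keep E → ε.
For each production, add variants omitting each subset of nullable occurrences: E → F d a gives F d a | d a. T → E d gives E d | d.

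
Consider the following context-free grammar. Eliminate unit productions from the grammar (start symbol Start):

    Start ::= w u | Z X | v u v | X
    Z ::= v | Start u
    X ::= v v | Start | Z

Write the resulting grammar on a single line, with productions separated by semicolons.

Unit pairs: Start ⇒* {X, Z}; X ⇒* {Start, Z}.
Replace each nonterminal's rules with the union of the non-unit rules of every nonterminal it unit-derives.

Start ::= v | Start u | w u | Z X | v u v | v v; Z ::= v | Start u; X ::= v | Start u | w u | Z X | v u v | v v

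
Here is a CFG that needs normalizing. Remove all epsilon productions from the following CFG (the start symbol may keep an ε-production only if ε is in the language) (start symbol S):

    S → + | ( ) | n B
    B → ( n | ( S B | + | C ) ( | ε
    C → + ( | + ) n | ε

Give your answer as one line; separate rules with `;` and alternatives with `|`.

Nullable set = {B, C}.
ε ∉ L(G), so no ε-production is kept.
Expand every rule over subsets of its nullable positions: S → n B gives n B | n. B → ( S B gives ( S B | ( S. B → C ) ( gives C ) ( | ) (.

S → + | ( ) | n B | n; B → ( n | ( S B | ( S | + | C ) ( | ) (; C → + ( | + ) n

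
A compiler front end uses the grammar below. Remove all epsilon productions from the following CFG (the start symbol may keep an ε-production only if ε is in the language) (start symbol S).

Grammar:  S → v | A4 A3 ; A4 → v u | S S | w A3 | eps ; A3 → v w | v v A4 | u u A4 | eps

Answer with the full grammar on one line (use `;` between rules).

Nullable set = {A3, A4, S}.
ε ∈ L(G) since S is nullable, so keep S → ε.
Add the nullable-subset variants: S → A4 A3 gives A4 A3 | A4 | A3. A4 → S S gives S S | S. A4 → w A3 gives w A3 | w. A3 → v v A4 gives v v A4 | v v.

S → v | A4 A3 | A4 | A3 | eps; A4 → v u | S S | S | w A3 | w; A3 → v w | v v A4 | v v | u u A4 | u u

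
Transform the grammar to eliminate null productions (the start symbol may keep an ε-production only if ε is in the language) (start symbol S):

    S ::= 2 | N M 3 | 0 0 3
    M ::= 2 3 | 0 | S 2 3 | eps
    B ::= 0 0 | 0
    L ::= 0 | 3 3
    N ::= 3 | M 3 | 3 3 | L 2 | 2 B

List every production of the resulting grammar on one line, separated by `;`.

S ::= 2 | N M 3 | N 3 | 0 0 3; M ::= 2 3 | 0 | S 2 3; B ::= 0 0 | 0; L ::= 0 | 3 3; N ::= 3 | M 3 | 3 3 | L 2 | 2 B

Nullable nonterminals: {M}.
ε ∉ L(G), so no ε-production is kept.
For each production, add variants omitting each subset of nullable occurrences: S → N M 3 gives N M 3 | N 3.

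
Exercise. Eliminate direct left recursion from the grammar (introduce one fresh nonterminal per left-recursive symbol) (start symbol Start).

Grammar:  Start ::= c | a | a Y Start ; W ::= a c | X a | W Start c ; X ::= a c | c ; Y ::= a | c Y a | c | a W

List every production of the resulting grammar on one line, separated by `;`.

Start ::= c | a | a Y Start; W ::= a c W1 | X a W1; X ::= a c | c; Y ::= a | c Y a | c | a W; W1 ::= Start c W1 | ε

W is directly left-recursive.
For W: α = {Start c}, β = {a c, X a}. Rewrite as W → β W1 and W1 → α W1 | ε.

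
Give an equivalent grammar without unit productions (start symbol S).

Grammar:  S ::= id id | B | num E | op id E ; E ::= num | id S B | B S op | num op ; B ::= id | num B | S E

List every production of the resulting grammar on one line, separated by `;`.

Unit pairs: S ⇒* {B}.
Replace each nonterminal's rules with the union of the non-unit rules of every nonterminal it unit-derives.

S ::= id | num B | S E | id id | num E | op id E; E ::= num | id S B | B S op | num op; B ::= id | num B | S E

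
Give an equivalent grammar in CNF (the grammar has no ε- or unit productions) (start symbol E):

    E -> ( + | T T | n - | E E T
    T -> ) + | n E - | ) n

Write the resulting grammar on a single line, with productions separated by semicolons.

Introduce a nonterminal for each terminal appearing in a rule of length ≥ 2: X1 → (, X2 → +, X3 → n, X4 → -, X5 → ).
Binarize each right-hand side of length ≥ 3 by chaining fresh nonterminals (Y1, Y2, …): affected rules were E → E E T; T → X3 E X4.

E -> X1 X2 | T T | X3 X4 | E Y1; T -> X5 X2 | X3 Y2 | X5 X3; X1 -> (; X2 -> +; X3 -> n; X4 -> -; X5 -> ); Y1 -> E T; Y2 -> E X4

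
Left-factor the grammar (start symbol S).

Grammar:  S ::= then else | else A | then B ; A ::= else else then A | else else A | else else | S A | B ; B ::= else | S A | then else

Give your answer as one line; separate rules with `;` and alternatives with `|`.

S has alternatives sharing prefix 'then': factor to S → then S' with S' → else | B.
A has alternatives sharing prefix 'else else': factor to A → else else A' with A' → then A | A | ε.

S ::= else A | then S'; A ::= S A | B | else else A'; B ::= else | S A | then else; S' ::= else | B; A' ::= then A | A | ε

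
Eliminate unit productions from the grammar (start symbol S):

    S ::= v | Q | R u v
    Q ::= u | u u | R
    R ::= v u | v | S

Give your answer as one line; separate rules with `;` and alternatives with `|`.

S ::= v u | v | R u v | u | u u; Q ::= v u | v | R u v | u | u u; R ::= u | u u | v | R u v | v u

Unit pairs: Q ⇒* {R, S}; R ⇒* {Q, S}; S ⇒* {Q, R}.
For every A with A ⇒* B via unit rules, add B's non-unit alternatives to A; then delete every rule of the form X → Y.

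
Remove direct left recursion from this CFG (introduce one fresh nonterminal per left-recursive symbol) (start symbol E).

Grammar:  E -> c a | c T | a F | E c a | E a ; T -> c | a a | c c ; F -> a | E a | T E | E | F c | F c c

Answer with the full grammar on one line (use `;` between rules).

E -> c a E' | c T E' | a F E'; T -> c | a a | c c; F -> a F' | E a F' | T E F' | E F'; E' -> c a E' | a E' | epsilon; F' -> c F' | c c F' | epsilon

E, F are directly left-recursive.
For E: α = {c a, a}, β = {c a, c T, a F}. Rewrite as E → β E' and E' → α E' | ε.
For F: α = {c, c c}, β = {a, E a, T E, E}. Rewrite as F → β F' and F' → α F' | ε.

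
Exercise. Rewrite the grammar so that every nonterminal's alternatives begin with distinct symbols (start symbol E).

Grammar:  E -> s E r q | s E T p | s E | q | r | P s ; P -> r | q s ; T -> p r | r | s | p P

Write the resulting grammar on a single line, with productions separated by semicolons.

E has alternatives sharing prefix 's E': factor to E → s E E' with E' → r q | T p | ε.
T has alternatives sharing prefix 'p': factor to T → p T' with T' → r | P.

E -> q | r | P s | s E E'; P -> r | q s; T -> r | s | p T'; E' -> r q | T p | ε; T' -> r | P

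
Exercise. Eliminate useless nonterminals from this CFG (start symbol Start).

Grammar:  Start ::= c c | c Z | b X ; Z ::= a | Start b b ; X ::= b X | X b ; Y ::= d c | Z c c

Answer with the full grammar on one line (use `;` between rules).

Start ::= c c | c Z; Z ::= a | Start b b

Generating nonterminals: {Start, Y, Z}.
Reachable from Start after that: {Start, Z}.
Removed useless symbols: {X, Y} and every production mentioning them.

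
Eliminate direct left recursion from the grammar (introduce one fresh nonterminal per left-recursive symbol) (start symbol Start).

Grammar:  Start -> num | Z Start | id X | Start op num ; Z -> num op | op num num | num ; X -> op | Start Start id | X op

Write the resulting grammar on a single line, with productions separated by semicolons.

Start -> num Start1 | Z Start Start1 | id X Start1; Z -> num op | op num num | num; X -> op X1 | Start Start id X1; Start1 -> op num Start1 | ε; X1 -> op X1 | ε

Start, X are directly left-recursive.
For Start: α = {op num}, β = {num, Z Start, id X}. Rewrite as Start → β Start1 and Start1 → α Start1 | ε.
For X: α = {op}, β = {op, Start Start id}. Rewrite as X → β X1 and X1 → α X1 | ε.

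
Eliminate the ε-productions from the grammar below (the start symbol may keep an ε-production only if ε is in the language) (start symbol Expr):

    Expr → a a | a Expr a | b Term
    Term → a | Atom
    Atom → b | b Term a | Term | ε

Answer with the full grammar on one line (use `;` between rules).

Expr → a a | a Expr a | b Term | b; Term → a | Atom; Atom → b | b Term a | b a | Term

Nullable set = {Atom, Term}.
ε ∉ L(G), so no ε-production is kept.
Add the nullable-subset variants: Expr → b Term gives b Term | b. Atom → b Term a gives b Term a | b a.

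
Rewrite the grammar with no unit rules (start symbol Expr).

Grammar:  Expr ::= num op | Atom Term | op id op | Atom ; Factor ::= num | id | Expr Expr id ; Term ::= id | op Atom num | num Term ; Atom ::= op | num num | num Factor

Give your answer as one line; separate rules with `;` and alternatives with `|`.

Expr ::= op | num num | num Factor | num op | Atom Term | op id op; Factor ::= num | id | Expr Expr id; Term ::= id | op Atom num | num Term; Atom ::= op | num num | num Factor

Unit pairs: Expr ⇒* {Atom}.
For every A with A ⇒* B via unit rules, add B's non-unit alternatives to A; then delete every rule of the form X → Y.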